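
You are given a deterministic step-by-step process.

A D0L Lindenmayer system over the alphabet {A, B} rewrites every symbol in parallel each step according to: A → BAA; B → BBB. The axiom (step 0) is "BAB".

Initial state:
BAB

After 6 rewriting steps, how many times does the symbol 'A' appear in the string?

k=0  BAB
k=1  BBBBAABBB
k=2  BBBBBBBBBBBBBAABAABBBBBBBBB
k=3  BBBBBBBBBBBBBBBBBBBBBBBBBBBBBBBBBBBBBBBBAABAABBBBAABAABBBBBBBBBBBBBBBBBBBBBBBBBBB
k=4  BBBBBBBBBBBBBBBBBBBBBBBBBBBBBBBBBBBBBBBBBBBBBBBBBBBBBBBBBB…BBBBBBBBBBBBBBBBBBBBBBBBBBBBBBBBBBBBBBBBBBBBBBBBBBBBBBBBBB  (len 243)
k=5  BBBBBBBBBBBBBBBBBBBBBBBBBBBBBBBBBBBBBBBBBBBBBBBBBBBBBBBBBB…BBBBBBBBBBBBBBBBBBBBBBBBBBBBBBBBBBBBBBBBBBBBBBBBBBBBBBBBBB  (len 729)
k=6  BBBBBBBBBBBBBBBBBBBBBBBBBBBBBBBBBBBBBBBBBBBBBBBBBBBBBBBBBB…BBBBBBBBBBBBBBBBBBBBBBBBBBBBBBBBBBBBBBBBBBBBBBBBBBBBBBBBBB  (len 2187)

64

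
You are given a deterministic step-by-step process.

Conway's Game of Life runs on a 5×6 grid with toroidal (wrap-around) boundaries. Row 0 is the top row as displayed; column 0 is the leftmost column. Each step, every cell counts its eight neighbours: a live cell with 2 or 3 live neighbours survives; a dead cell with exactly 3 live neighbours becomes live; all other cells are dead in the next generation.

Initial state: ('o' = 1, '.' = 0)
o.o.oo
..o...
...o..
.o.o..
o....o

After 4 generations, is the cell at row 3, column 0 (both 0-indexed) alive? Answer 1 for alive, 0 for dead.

0

0) o.o.oo
..o...
...o..
.o.o..
o....o
1) o..oo.
.oo.oo
...o..
o.o.o.
..oo..
2) o.....
ooo..o
o.....
.oo.o.
..o...
3) o.o..o
.....o
...o..
.ooo..
..oo..
4) oooooo
o...oo
...oo.
.o..o.
o...o.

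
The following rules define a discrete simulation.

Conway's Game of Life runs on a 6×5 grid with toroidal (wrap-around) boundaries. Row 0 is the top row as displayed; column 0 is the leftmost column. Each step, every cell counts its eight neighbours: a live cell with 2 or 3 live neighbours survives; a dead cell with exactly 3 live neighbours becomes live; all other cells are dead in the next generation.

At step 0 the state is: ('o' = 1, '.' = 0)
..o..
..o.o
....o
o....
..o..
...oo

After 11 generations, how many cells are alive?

9

0) ..o..
..o.o
....o
o....
..o..
...oo
1) ..o.o
.....
o..oo
.....
...oo
..oo.
2) ..o..
o....
....o
o....
..ooo
..o..
3) .o...
.....
o...o
o....
.oooo
.oo..
4) .oo..
o....
o...o
..o..
...oo
.....
5) .o...
o...o
oo..o
o....
...o.
..oo.
6) ooooo
....o
.o...
oo...
..ooo
..oo.
7) oo...
....o
.o...
oo.oo
o...o
.....
8) o....
.o...
.ooo.
.ooo.
.o.o.
.o..o
9) oo...
oo...
o..o.
o...o
.o.oo
.oo.o
10) ....o
..o..
.....
.oo..
.o...
....o
11) ...o.
.....
.oo..
.oo..
ooo..
o....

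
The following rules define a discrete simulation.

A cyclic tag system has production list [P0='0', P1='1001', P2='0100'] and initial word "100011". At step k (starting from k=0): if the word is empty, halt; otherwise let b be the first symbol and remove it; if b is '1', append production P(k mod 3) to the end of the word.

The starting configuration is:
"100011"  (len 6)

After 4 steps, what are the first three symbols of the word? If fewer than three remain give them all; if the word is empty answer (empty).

k=0  "100011"  (len 6)
k=1  "000110"  (len 6)
k=2  "00110"  (len 5)
k=3  "0110"  (len 4)
k=4  "110"  (len 3)

110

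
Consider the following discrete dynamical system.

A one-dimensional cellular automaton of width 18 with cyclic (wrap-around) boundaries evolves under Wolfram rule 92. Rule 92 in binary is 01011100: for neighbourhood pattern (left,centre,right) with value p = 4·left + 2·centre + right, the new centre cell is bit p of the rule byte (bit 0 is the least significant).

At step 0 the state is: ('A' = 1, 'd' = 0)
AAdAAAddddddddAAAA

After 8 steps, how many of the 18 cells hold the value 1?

10

[0] AAdAAAddddddddAAAA
[1] dAdAdAAdddddddAddd
[2] dAdAdAAAddddddAAdd
[3] dAdAdAdAAdddddAAAd
[4] dAdAdAdAAAddddAdAA
[5] dAdAdAdAdAAdddAdAA
[6] dAdAdAdAdAAAddAdAA
[7] dAdAdAdAdAdAAdAdAA
[8] dAdAdAdAdAdAAdAdAA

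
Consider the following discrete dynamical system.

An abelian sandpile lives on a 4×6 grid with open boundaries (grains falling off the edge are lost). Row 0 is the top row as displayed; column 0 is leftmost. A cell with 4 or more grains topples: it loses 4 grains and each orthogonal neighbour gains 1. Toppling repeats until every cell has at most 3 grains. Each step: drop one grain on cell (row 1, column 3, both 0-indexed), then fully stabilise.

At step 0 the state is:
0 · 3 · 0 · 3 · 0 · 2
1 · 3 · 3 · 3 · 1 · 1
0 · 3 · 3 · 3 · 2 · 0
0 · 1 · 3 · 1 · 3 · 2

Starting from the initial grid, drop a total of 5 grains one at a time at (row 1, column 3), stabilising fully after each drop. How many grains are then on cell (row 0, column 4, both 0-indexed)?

1

[0] 0 · 3 · 0 · 3 · 0 · 2
1 · 3 · 3 · 3 · 1 · 1
0 · 3 · 3 · 3 · 2 · 0
0 · 1 · 3 · 1 · 3 · 2
[1] 1 · 0 · 3 · 0 · 1 · 2
2 · 2 · 2 · 3 · 2 · 1
1 · 1 · 3 · 1 · 3 · 0
0 · 3 · 0 · 3 · 3 · 2
[2] 1 · 0 · 3 · 1 · 1 · 2
2 · 2 · 3 · 0 · 3 · 1
1 · 1 · 3 · 2 · 3 · 0
0 · 3 · 0 · 3 · 3 · 2
[3] 1 · 0 · 3 · 1 · 1 · 2
2 · 2 · 3 · 1 · 3 · 1
1 · 1 · 3 · 2 · 3 · 0
0 · 3 · 0 · 3 · 3 · 2
[4] 1 · 0 · 3 · 1 · 1 · 2
2 · 2 · 3 · 2 · 3 · 1
1 · 1 · 3 · 2 · 3 · 0
0 · 3 · 0 · 3 · 3 · 2
[5] 1 · 0 · 3 · 1 · 1 · 2
2 · 2 · 3 · 3 · 3 · 1
1 · 1 · 3 · 2 · 3 · 0
0 · 3 · 0 · 3 · 3 · 2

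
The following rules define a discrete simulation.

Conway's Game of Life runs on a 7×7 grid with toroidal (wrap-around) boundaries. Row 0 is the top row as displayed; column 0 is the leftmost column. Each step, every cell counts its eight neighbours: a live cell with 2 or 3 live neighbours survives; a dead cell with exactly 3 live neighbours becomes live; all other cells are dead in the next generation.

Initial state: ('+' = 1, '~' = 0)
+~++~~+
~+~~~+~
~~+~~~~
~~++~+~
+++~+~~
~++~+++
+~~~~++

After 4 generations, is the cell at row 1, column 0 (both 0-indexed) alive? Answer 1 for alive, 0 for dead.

step 0: +~++~~+
~+~~~+~
~~+~~~~
~~++~+~
+++~+~~
~++~+++
+~~~~++
step 1: ~~+~+~~
++~+~~+
~++++~~
~~~~+~~
+~~~~~~
~~+~+~~
~~~~~~~
step 2: ++++~~~
+~~~~+~
~+~~++~
~++~+~~
~~~+~~~
~~~~~~~
~~~~~~~
step 3: +++~~~+
+~~+~+~
+++++++
~++~++~
~~++~~~
~~~~~~~
~++~~~~
step 4: ~~~+~~+
~~~~~~~
~~~~~~~
~~~~~~~
~++++~~
~+~+~~~
~~+~~~~

0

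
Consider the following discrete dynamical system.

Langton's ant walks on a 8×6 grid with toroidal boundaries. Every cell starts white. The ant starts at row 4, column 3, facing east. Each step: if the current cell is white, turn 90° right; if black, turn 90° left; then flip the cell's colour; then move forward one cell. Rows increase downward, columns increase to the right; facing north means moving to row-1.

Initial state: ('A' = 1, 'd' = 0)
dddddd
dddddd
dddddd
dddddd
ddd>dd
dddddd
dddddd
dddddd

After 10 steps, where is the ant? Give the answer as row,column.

t=0: dddddd
dddddd
dddddd
dddddd
ddd>dd
dddddd
dddddd
dddddd
t=1: dddddd
dddddd
dddddd
dddddd
dddAdd
dddvdd
dddddd
dddddd
t=2: dddddd
dddddd
dddddd
dddddd
dddAdd
dd<Add
dddddd
dddddd
t=3: dddddd
dddddd
dddddd
dddddd
dd^Add
ddAAdd
dddddd
dddddd
t=4: dddddd
dddddd
dddddd
dddddd
ddA>dd
ddAAdd
dddddd
dddddd
t=5: dddddd
dddddd
dddddd
ddd^dd
ddAddd
ddAAdd
dddddd
dddddd
t=6: dddddd
dddddd
dddddd
dddA>d
ddAddd
ddAAdd
dddddd
dddddd
t=7: dddddd
dddddd
dddddd
dddAAd
ddAdvd
ddAAdd
dddddd
dddddd
t=8: dddddd
dddddd
dddddd
dddAAd
ddA<Ad
ddAAdd
dddddd
dddddd
t=9: dddddd
dddddd
dddddd
ddd^Ad
ddAAAd
ddAAdd
dddddd
dddddd
t=10: dddddd
dddddd
dddddd
dd<dAd
ddAAAd
ddAAdd
dddddd
dddddd

3,2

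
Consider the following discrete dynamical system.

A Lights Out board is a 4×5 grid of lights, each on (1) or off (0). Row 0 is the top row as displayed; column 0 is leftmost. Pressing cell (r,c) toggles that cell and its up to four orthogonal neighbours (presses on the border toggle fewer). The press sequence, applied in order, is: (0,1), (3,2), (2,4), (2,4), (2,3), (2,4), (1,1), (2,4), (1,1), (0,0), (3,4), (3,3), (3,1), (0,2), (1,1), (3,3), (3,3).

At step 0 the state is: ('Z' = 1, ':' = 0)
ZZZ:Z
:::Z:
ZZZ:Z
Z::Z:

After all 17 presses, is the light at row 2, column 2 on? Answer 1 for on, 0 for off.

gen 0: ZZZ:Z
:::Z:
ZZZ:Z
Z::Z:
gen 1: ::::Z
:Z:Z:
ZZZ:Z
Z::Z:
gen 2: ::::Z
:Z:Z:
ZZ::Z
ZZZ::
gen 3: ::::Z
:Z:ZZ
ZZ:Z:
ZZZ:Z
gen 4: ::::Z
:Z:Z:
ZZ::Z
ZZZ::
gen 5: ::::Z
:Z:::
ZZZZ:
ZZZZ:
gen 6: ::::Z
:Z::Z
ZZZ:Z
ZZZZZ
gen 7: :Z::Z
Z:Z:Z
Z:Z:Z
ZZZZZ
gen 8: :Z::Z
Z:Z::
Z:ZZ:
ZZZZ:
gen 9: ::::Z
:Z:::
ZZZZ:
ZZZZ:
gen 10: ZZ::Z
ZZ:::
ZZZZ:
ZZZZ:
gen 11: ZZ::Z
ZZ:::
ZZZZZ
ZZZ:Z
gen 12: ZZ::Z
ZZ:::
ZZZ:Z
ZZ:Z:
gen 13: ZZ::Z
ZZ:::
Z:Z:Z
::ZZ:
gen 14: Z:ZZZ
ZZZ::
Z:Z:Z
::ZZ:
gen 15: ZZZZZ
:::::
ZZZ:Z
::ZZ:
gen 16: ZZZZZ
:::::
ZZZZZ
::::Z
gen 17: ZZZZZ
:::::
ZZZ:Z
::ZZ:

1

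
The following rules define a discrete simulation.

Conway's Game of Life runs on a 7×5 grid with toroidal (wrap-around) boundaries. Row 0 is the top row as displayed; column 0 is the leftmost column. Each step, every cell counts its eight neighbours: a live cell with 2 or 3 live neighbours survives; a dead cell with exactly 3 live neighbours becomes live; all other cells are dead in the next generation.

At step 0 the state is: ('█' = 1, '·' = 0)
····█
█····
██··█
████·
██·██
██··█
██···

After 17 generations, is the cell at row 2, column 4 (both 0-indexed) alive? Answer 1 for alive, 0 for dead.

1

t=0: ····█
█····
██··█
████·
██·██
██··█
██···
t=1: ·█··█
·█···
···█·
·····
·····
···█·
·█···
t=2: ·██··
█·█··
·····
·····
·····
·····
█·█··
t=3: █·██·
··█··
·····
·····
·····
·····
··█··
t=4: ··██·
·███·
·····
·····
·····
·····
·███·
t=5: ····█
·█·█·
··█··
·····
·····
··█··
·█·█·
t=6: █··██
··██·
··█··
·····
·····
··█··
··██·
t=7: ·█···
·██··
··██·
·····
·····
··██·
·██··
t=8: █····
·█·█·
·███·
·····
·····
·███·
·█·█·
t=9: ██··█
██·██
·█·█·
··█··
··█··
·█·█·
██·██
t=10: ·····
···█·
·█·█·
·███·
·███·
·█·█·
···█·
t=11: ·····
··█··
·█·██
█···█
█···█
·█·██
··█··
t=12: ·····
··██·
·████
·█···
·█···
·████
··██·
t=13: ·····
·█··█
██··█
·█·█·
·█·█·
██··█
·█··█
t=14: ·····
·█··█
·█·██
·█·█·
·█·█·
·█·██
·█··█
t=15: ·····
··███
·█·██
·█·█·
·█·█·
·█·██
··███
t=16: ·····
█·█·█
·█···
·█·█·
·█·█·
·█···
█·█·█
t=17: ·····
██···
·█·██
██···
██···
·█·██
██···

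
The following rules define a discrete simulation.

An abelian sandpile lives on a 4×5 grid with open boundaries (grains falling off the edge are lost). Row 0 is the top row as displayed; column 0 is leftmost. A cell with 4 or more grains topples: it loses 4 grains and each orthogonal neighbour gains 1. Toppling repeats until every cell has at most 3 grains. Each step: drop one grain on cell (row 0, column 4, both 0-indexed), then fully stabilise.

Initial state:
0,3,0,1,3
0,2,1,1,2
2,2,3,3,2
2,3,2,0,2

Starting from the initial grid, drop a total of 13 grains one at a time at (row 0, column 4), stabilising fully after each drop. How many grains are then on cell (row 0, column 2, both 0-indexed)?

1

k=0  0,3,0,1,3
0,2,1,1,2
2,2,3,3,2
2,3,2,0,2
k=1  0,3,0,2,0
0,2,1,1,3
2,2,3,3,2
2,3,2,0,2
k=2  0,3,0,2,1
0,2,1,1,3
2,2,3,3,2
2,3,2,0,2
k=3  0,3,0,2,2
0,2,1,1,3
2,2,3,3,2
2,3,2,0,2
k=4  0,3,0,2,3
0,2,1,1,3
2,2,3,3,2
2,3,2,0,2
k=5  0,3,0,3,1
0,2,1,2,0
2,2,3,3,3
2,3,2,0,2
k=6  0,3,0,3,2
0,2,1,2,0
2,2,3,3,3
2,3,2,0,2
k=7  0,3,0,3,3
0,2,1,2,0
2,2,3,3,3
2,3,2,0,2
k=8  0,3,1,0,1
0,2,1,3,1
2,2,3,3,3
2,3,2,0,2
k=9  0,3,1,0,2
0,2,1,3,1
2,2,3,3,3
2,3,2,0,2
k=10  0,3,1,0,3
0,2,1,3,1
2,2,3,3,3
2,3,2,0,2
k=11  0,3,1,1,0
0,2,1,3,2
2,2,3,3,3
2,3,2,0,2
k=12  0,3,1,1,1
0,2,1,3,2
2,2,3,3,3
2,3,2,0,2
k=13  0,3,1,1,2
0,2,1,3,2
2,2,3,3,3
2,3,2,0,2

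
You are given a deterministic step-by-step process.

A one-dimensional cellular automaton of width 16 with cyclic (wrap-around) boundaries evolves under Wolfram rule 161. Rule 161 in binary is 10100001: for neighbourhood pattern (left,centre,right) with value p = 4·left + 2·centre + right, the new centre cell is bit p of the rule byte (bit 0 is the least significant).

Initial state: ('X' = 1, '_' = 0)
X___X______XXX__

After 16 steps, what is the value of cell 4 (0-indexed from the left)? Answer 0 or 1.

gen 0: X___X______XXX__
gen 1: __X___XXXX__X___
gen 2: X___X__XX_____XX
gen 3: __X_______XXX__X
gen 4: ____XXXXX__X____
gen 5: XXX__XXX_____XXX
gen 6: XX____X__XXX__XX
gen 7: X__XX_____X____X
gen 8: ______XXX___XX__
gen 9: XXXXX__X__X____X
gen 10: XXXX________XX__
gen 11: _XX__XXXXXX_____
gen 12: ______XXXX__XXXX
gen 13: _XXXX__XX____XX_
gen 14: __XX______XX____
gen 15: X____XXXX____XXX
gen 16: __XX__XX__XX__XX

0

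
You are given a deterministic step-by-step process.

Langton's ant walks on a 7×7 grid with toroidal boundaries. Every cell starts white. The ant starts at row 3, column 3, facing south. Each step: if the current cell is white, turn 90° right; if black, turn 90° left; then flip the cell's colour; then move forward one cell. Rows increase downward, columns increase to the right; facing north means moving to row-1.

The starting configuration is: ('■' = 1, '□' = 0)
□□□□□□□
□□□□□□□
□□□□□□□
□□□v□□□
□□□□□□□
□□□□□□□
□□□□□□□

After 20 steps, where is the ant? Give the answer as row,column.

1,5

t=0: □□□□□□□
□□□□□□□
□□□□□□□
□□□v□□□
□□□□□□□
□□□□□□□
□□□□□□□
t=1: □□□□□□□
□□□□□□□
□□□□□□□
□□<■□□□
□□□□□□□
□□□□□□□
□□□□□□□
t=2: □□□□□□□
□□□□□□□
□□^□□□□
□□■■□□□
□□□□□□□
□□□□□□□
□□□□□□□
t=3: □□□□□□□
□□□□□□□
□□■>□□□
□□■■□□□
□□□□□□□
□□□□□□□
□□□□□□□
t=4: □□□□□□□
□□□□□□□
□□■■□□□
□□■v□□□
□□□□□□□
□□□□□□□
□□□□□□□
t=5: □□□□□□□
□□□□□□□
□□■■□□□
□□■□>□□
□□□□□□□
□□□□□□□
□□□□□□□
t=6: □□□□□□□
□□□□□□□
□□■■□□□
□□■□■□□
□□□□v□□
□□□□□□□
□□□□□□□
t=7: □□□□□□□
□□□□□□□
□□■■□□□
□□■□■□□
□□□<■□□
□□□□□□□
□□□□□□□
t=8: □□□□□□□
□□□□□□□
□□■■□□□
□□■^■□□
□□□■■□□
□□□□□□□
□□□□□□□
t=9: □□□□□□□
□□□□□□□
□□■■□□□
□□■■>□□
□□□■■□□
□□□□□□□
□□□□□□□
t=10: □□□□□□□
□□□□□□□
□□■■^□□
□□■■□□□
□□□■■□□
□□□□□□□
□□□□□□□
t=11: □□□□□□□
□□□□□□□
□□■■■>□
□□■■□□□
□□□■■□□
□□□□□□□
□□□□□□□
t=12: □□□□□□□
□□□□□□□
□□■■■■□
□□■■□v□
□□□■■□□
□□□□□□□
□□□□□□□
t=13: □□□□□□□
□□□□□□□
□□■■■■□
□□■■<■□
□□□■■□□
□□□□□□□
□□□□□□□
t=14: □□□□□□□
□□□□□□□
□□■■^■□
□□■■■■□
□□□■■□□
□□□□□□□
□□□□□□□
t=15: □□□□□□□
□□□□□□□
□□■<□■□
□□■■■■□
□□□■■□□
□□□□□□□
□□□□□□□
t=16: □□□□□□□
□□□□□□□
□□■□□■□
□□■v■■□
□□□■■□□
□□□□□□□
□□□□□□□
t=17: □□□□□□□
□□□□□□□
□□■□□■□
□□■□>■□
□□□■■□□
□□□□□□□
□□□□□□□
t=18: □□□□□□□
□□□□□□□
□□■□^■□
□□■□□■□
□□□■■□□
□□□□□□□
□□□□□□□
t=19: □□□□□□□
□□□□□□□
□□■□■>□
□□■□□■□
□□□■■□□
□□□□□□□
□□□□□□□
t=20: □□□□□□□
□□□□□^□
□□■□■□□
□□■□□■□
□□□■■□□
□□□□□□□
□□□□□□□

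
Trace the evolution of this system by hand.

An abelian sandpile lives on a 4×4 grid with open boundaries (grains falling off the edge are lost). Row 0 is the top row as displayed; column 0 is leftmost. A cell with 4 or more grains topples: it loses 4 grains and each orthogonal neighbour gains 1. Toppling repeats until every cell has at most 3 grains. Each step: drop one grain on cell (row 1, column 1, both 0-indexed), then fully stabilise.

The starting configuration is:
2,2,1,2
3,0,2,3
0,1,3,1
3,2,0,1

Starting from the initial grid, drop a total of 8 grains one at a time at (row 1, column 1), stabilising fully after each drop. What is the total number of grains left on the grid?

29

t=0: 2,2,1,2
3,0,2,3
0,1,3,1
3,2,0,1
t=1: 2,2,1,2
3,1,2,3
0,1,3,1
3,2,0,1
t=2: 2,2,1,2
3,2,2,3
0,1,3,1
3,2,0,1
t=3: 2,2,1,2
3,3,2,3
0,1,3,1
3,2,0,1
t=4: 3,3,1,2
0,1,3,3
1,2,3,1
3,2,0,1
t=5: 3,3,1,2
0,2,3,3
1,2,3,1
3,2,0,1
t=6: 3,3,1,2
0,3,3,3
1,2,3,1
3,2,0,1
t=7: 0,1,3,3
2,3,2,0
2,0,1,3
3,3,1,1
t=8: 0,2,3,3
3,0,3,0
2,1,1,3
3,3,1,1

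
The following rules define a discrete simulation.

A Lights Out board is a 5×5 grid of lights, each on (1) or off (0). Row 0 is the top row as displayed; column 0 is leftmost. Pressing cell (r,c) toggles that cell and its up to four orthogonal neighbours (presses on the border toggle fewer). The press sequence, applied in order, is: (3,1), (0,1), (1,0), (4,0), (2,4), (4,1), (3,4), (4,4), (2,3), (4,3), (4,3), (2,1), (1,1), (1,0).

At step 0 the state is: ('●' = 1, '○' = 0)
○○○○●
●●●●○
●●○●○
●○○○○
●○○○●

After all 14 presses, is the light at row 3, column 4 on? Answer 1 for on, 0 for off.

1

[0] ○○○○●
●●●●○
●●○●○
●○○○○
●○○○●
[1] ○○○○●
●●●●○
●○○●○
○●●○○
●●○○●
[2] ●●●○●
●○●●○
●○○●○
○●●○○
●●○○●
[3] ○●●○●
○●●●○
○○○●○
○●●○○
●●○○●
[4] ○●●○●
○●●●○
○○○●○
●●●○○
○○○○●
[5] ○●●○●
○●●●●
○○○○●
●●●○●
○○○○●
[6] ○●●○●
○●●●●
○○○○●
●○●○●
●●●○●
[7] ○●●○●
○●●●●
○○○○○
●○●●○
●●●○○
[8] ○●●○●
○●●●●
○○○○○
●○●●●
●●●●●
[9] ○●●○●
○●●○●
○○●●●
●○●○●
●●●●●
[10] ○●●○●
○●●○●
○○●●●
●○●●●
●●○○○
[11] ○●●○●
○●●○●
○○●●●
●○●○●
●●●●●
[12] ○●●○●
○○●○●
●●○●●
●●●○●
●●●●●
[13] ○○●○●
●●○○●
●○○●●
●●●○●
●●●●●
[14] ●○●○●
○○○○●
○○○●●
●●●○●
●●●●●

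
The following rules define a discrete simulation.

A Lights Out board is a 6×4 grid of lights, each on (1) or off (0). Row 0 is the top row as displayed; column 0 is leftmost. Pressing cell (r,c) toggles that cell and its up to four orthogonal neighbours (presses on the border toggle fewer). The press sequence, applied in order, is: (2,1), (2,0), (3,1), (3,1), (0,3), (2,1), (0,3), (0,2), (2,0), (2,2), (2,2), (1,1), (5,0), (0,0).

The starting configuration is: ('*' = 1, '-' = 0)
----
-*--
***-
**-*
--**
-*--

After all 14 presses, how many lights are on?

13

[0] ----
-*--
***-
**-*
--**
-*--
[1] ----
----
----
*--*
--**
-*--
[2] ----
*---
**--
---*
--**
-*--
[3] ----
*---
*---
****
-***
-*--
[4] ----
*---
**--
---*
--**
-*--
[5] --**
*--*
**--
---*
--**
-*--
[6] --**
**-*
--*-
-*-*
--**
-*--
[7] ----
**--
--*-
-*-*
--**
-*--
[8] -***
***-
--*-
-*-*
--**
-*--
[9] -***
-**-
***-
**-*
--**
-*--
[10] -***
-*--
*--*
****
--**
-*--
[11] -***
-**-
***-
**-*
--**
-*--
[12] --**
*---
*-*-
**-*
--**
-*--
[13] --**
*---
*-*-
**-*
*-**
*---
[14] ****
----
*-*-
**-*
*-**
*---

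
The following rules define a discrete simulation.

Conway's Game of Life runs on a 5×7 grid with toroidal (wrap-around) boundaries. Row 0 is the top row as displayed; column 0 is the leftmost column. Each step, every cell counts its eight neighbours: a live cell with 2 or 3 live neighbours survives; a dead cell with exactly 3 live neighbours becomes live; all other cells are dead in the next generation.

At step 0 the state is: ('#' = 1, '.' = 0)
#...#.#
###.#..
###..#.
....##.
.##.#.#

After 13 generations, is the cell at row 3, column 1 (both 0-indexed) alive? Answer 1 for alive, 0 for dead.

step 0: #...#.#
###.#..
###..#.
....##.
.##.#.#
step 1: ....#.#
..#.#..
#.#..#.
....#..
.#..#.#
step 2: #...#..
.#..#.#
.#..##.
##.##.#
#..##..
step 3: ##..#.#
.#.##.#
.#.....
.#....#
..#....
step 4: .#..#.#
.#.##.#
.#...#.
###....
..#..##
step 5: .#..#.#
.#.##.#
...####
#.#..#.
..##.##
step 6: .#....#
......#
.#.....
###....
..##...
step 7: #.#....
.......
.##....
#..#...
...#...
step 8: .......
..#....
.##....
.#.#...
.###...
step 9: .#.#...
.##....
.#.#...
#..#...
.#.#...
step 10: ##.#...
##.#...
##.#...
##.##..
##.##..
step 11: ...#..#
...##.#
...#..#
......#
......#
step 12: #..##.#
#.###.#
#..##.#
#....##
#....##
step 13: ..#....
..#....
..#....
.#.....
.#.....

1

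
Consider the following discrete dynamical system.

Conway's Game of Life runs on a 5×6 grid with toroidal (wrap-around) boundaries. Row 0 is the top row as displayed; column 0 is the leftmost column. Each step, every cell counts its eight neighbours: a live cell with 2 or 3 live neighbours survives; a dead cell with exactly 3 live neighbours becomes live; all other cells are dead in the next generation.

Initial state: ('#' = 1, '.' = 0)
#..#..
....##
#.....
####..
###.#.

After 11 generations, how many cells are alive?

12

0) #..#..
....##
#.....
####..
###.#.
1) #.##..
#...##
#.###.
...#..
....#.
2) ##.#..
#.....
###...
..#..#
..#.#.
3) ####.#
.....#
#.#..#
#.#..#
#.#.##
4) ..##..
...#..
....#.
..#...
......
5) ..##..
..###.
...#..
......
..##..
6) .#....
....#.
..###.
..##..
..##..
7) ..##..
..#.#.
..#.#.
.#....
.#.#..
8) .#..#.
.##.#.
.##...
.#.#..
.#.#..
9) ##..#.
#.....
#.....
##.#..
##.##.
10) ..###.
#.....
#....#
...##.
...##.
11) ..#.##
##.##.
#...##
...#..
.....#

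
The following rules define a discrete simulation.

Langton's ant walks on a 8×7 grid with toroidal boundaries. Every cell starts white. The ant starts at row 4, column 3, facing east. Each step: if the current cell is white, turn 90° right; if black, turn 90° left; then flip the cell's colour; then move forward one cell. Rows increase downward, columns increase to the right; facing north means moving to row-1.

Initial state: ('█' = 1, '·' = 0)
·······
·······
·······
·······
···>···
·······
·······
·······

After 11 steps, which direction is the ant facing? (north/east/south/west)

k=0  ·······
·······
·······
·······
···>···
·······
·······
·······
k=1  ·······
·······
·······
·······
···█···
···v···
·······
·······
k=2  ·······
·······
·······
·······
···█···
··<█···
·······
·······
k=3  ·······
·······
·······
·······
··^█···
··██···
·······
·······
k=4  ·······
·······
·······
·······
··█>···
··██···
·······
·······
k=5  ·······
·······
·······
···^···
··█····
··██···
·······
·······
k=6  ·······
·······
·······
···█>··
··█····
··██···
·······
·······
k=7  ·······
·······
·······
···██··
··█·v··
··██···
·······
·······
k=8  ·······
·······
·······
···██··
··█<█··
··██···
·······
·······
k=9  ·······
·······
·······
···^█··
··███··
··██···
·······
·······
k=10  ·······
·······
·······
··<·█··
··███··
··██···
·······
·······
k=11  ·······
·······
··^····
··█·█··
··███··
··██···
·······
·······

north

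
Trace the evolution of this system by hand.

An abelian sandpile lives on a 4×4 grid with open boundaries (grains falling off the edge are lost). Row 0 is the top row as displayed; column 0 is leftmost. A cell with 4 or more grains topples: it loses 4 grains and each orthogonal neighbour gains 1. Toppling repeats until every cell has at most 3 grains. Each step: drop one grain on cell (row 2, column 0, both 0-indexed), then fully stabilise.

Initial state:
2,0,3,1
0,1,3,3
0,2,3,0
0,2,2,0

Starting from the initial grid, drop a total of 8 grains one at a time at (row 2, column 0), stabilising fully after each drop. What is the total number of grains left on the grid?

26

step 0: 2,0,3,1
0,1,3,3
0,2,3,0
0,2,2,0
step 1: 2,0,3,1
0,1,3,3
1,2,3,0
0,2,2,0
step 2: 2,0,3,1
0,1,3,3
2,2,3,0
0,2,2,0
step 3: 2,0,3,1
0,1,3,3
3,2,3,0
0,2,2,0
step 4: 2,0,3,1
1,1,3,3
0,3,3,0
1,2,2,0
step 5: 2,0,3,1
1,1,3,3
1,3,3,0
1,2,2,0
step 6: 2,0,3,1
1,1,3,3
2,3,3,0
1,2,2,0
step 7: 2,0,3,1
1,1,3,3
3,3,3,0
1,2,2,0
step 8: 2,1,0,3
2,3,2,0
1,1,1,2
2,3,3,0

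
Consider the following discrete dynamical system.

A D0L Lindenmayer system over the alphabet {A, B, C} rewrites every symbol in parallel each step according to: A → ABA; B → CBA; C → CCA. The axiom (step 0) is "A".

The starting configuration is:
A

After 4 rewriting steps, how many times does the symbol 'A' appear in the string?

0) A
1) ABA
2) ABACBAABA
3) ABACBAABACCACBAABAABACBAABA
4) ABACBAABACCACBAABAABACBAABACCACCAABACCACBAABAABACBAABAABACBAABACCACBAABAABACBAABA

41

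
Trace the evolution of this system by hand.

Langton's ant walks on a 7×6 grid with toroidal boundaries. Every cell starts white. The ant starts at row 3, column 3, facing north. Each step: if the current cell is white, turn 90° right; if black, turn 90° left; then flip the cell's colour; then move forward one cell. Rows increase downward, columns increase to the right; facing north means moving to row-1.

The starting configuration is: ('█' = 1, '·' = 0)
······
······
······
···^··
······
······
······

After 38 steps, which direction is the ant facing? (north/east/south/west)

north

gen 0: ······
······
······
···^··
······
······
······
gen 1: ······
······
······
···█>·
······
······
······
gen 2: ······
······
······
···██·
····v·
······
······
gen 3: ······
······
······
···██·
···<█·
······
······
gen 4: ······
······
······
···^█·
···██·
······
······
gen 5: ······
······
······
··<·█·
···██·
······
······
gen 6: ······
······
··^···
··█·█·
···██·
······
······
gen 7: ······
······
··█>··
··█·█·
···██·
······
······
gen 8: ······
······
··██··
··█v█·
···██·
······
······
gen 9: ······
······
··██··
··<██·
···██·
······
······
gen 10: ······
······
··██··
···██·
··v██·
······
······
gen 11: ······
······
··██··
···██·
·<███·
······
······
gen 12: ······
······
··██··
·^·██·
·████·
······
······
gen 13: ······
······
··██··
·█>██·
·████·
······
······
gen 14: ······
······
··██··
·████·
·█v██·
······
······
gen 15: ······
······
··██··
·████·
·█·>█·
······
······
gen 16: ······
······
··██··
·██^█·
·█··█·
······
······
gen 17: ······
······
··██··
·█<·█·
·█··█·
······
······
gen 18: ······
······
··██··
·█··█·
·█v·█·
······
······
gen 19: ······
······
··██··
·█··█·
·<█·█·
······
······
gen 20: ······
······
··██··
·█··█·
··█·█·
·v····
······
gen 21: ······
······
··██··
·█··█·
··█·█·
<█····
······
gen 22: ······
······
··██··
·█··█·
^·█·█·
██····
······
gen 23: ······
······
··██··
·█··█·
█>█·█·
██····
······
gen 24: ······
······
··██··
·█··█·
███·█·
█v····
······
gen 25: ······
······
··██··
·█··█·
███·█·
█·>···
······
gen 26: ······
······
··██··
·█··█·
███·█·
█·█···
··v···
gen 27: ······
······
··██··
·█··█·
███·█·
█·█···
·<█···
gen 28: ······
······
··██··
·█··█·
███·█·
█^█···
·██···
gen 29: ······
······
··██··
·█··█·
███·█·
██>···
·██···
gen 30: ······
······
··██··
·█··█·
██^·█·
██····
·██···
gen 31: ······
······
··██··
·█··█·
█<··█·
██····
·██···
gen 32: ······
······
··██··
·█··█·
█···█·
█v····
·██···
gen 33: ······
······
··██··
·█··█·
█···█·
█·>···
·██···
gen 34: ······
······
··██··
·█··█·
█···█·
█·█···
·█v···
gen 35: ······
······
··██··
·█··█·
█···█·
█·█···
·█·>··
gen 36: ···v··
······
··██··
·█··█·
█···█·
█·█···
·█·█··
gen 37: ··<█··
······
··██··
·█··█·
█···█·
█·█···
·█·█··
gen 38: ··██··
······
··██··
·█··█·
█···█·
█·█···
·█^█··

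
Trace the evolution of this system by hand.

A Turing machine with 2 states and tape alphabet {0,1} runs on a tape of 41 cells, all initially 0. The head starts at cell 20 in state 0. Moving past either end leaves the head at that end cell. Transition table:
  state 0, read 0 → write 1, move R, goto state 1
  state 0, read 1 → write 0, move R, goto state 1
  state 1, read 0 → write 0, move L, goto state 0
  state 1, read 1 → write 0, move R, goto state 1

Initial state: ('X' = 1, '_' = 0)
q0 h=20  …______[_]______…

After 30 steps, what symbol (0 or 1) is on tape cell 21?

k=0  q0 h=20  …______[_]______…
k=1  q1 h=21  …_____X[_]______…
k=2  q0 h=20  …______[X]______…
k=3  q1 h=21  …______[_]______…
k=4  q0 h=20  …______[_]______…
k=5  q1 h=21  …_____X[_]______…
k=6  q0 h=20  …______[X]______…
k=7  q1 h=21  …______[_]______…
k=8  q0 h=20  …______[_]______…
k=9  q1 h=21  …_____X[_]______…
k=10  q0 h=20  …______[X]______…
k=11  q1 h=21  …______[_]______…
k=12  q0 h=20  …______[_]______…
k=13  q1 h=21  …_____X[_]______…
k=14  q0 h=20  …______[X]______…
k=15  q1 h=21  …______[_]______…
k=16  q0 h=20  …______[_]______…
k=17  q1 h=21  …_____X[_]______…
k=18  q0 h=20  …______[X]______…
k=19  q1 h=21  …______[_]______…
k=20  q0 h=20  …______[_]______…
k=21  q1 h=21  …_____X[_]______…
k=22  q0 h=20  …______[X]______…
k=23  q1 h=21  …______[_]______…
k=24  q0 h=20  …______[_]______…
k=25  q1 h=21  …_____X[_]______…
k=26  q0 h=20  …______[X]______…
k=27  q1 h=21  …______[_]______…
k=28  q0 h=20  …______[_]______…
k=29  q1 h=21  …_____X[_]______…
k=30  q0 h=20  …______[X]______…

0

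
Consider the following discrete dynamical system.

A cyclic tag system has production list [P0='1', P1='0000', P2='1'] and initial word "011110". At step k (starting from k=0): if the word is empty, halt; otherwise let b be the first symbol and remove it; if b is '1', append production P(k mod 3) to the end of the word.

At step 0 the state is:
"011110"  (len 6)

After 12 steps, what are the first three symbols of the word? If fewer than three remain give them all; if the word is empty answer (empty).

step 0: "011110"  (len 6)
step 1: "11110"  (len 5)
step 2: "11100000"  (len 8)
step 3: "11000001"  (len 8)
step 4: "10000011"  (len 8)
step 5: "00000110000"  (len 11)
step 6: "0000110000"  (len 10)
step 7: "000110000"  (len 9)
step 8: "00110000"  (len 8)
step 9: "0110000"  (len 7)
step 10: "110000"  (len 6)
step 11: "100000000"  (len 9)
step 12: "000000001"  (len 9)

000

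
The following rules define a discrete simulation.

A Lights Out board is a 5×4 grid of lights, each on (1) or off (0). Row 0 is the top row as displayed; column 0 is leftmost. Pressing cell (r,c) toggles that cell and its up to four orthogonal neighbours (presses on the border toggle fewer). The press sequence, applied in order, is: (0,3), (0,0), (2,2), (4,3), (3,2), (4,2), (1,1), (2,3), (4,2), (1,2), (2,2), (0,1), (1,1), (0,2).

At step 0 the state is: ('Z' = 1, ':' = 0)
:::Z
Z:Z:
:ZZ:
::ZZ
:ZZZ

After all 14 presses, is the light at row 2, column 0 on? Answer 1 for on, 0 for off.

gen 0: :::Z
Z:Z:
:ZZ:
::ZZ
:ZZZ
gen 1: ::Z:
Z:ZZ
:ZZ:
::ZZ
:ZZZ
gen 2: ZZZ:
::ZZ
:ZZ:
::ZZ
:ZZZ
gen 3: ZZZ:
:::Z
:::Z
:::Z
:ZZZ
gen 4: ZZZ:
:::Z
:::Z
::::
:Z::
gen 5: ZZZ:
:::Z
::ZZ
:ZZZ
:ZZ:
gen 6: ZZZ:
:::Z
::ZZ
:Z:Z
:::Z
gen 7: Z:Z:
ZZZZ
:ZZZ
:Z:Z
:::Z
gen 8: Z:Z:
ZZZ:
:Z::
:Z::
:::Z
gen 9: Z:Z:
ZZZ:
:Z::
:ZZ:
:ZZ:
gen 10: Z:::
Z::Z
:ZZ:
:ZZ:
:ZZ:
gen 11: Z:::
Z:ZZ
:::Z
:Z::
:ZZ:
gen 12: :ZZ:
ZZZZ
:::Z
:Z::
:ZZ:
gen 13: ::Z:
:::Z
:Z:Z
:Z::
:ZZ:
gen 14: :Z:Z
::ZZ
:Z:Z
:Z::
:ZZ:

0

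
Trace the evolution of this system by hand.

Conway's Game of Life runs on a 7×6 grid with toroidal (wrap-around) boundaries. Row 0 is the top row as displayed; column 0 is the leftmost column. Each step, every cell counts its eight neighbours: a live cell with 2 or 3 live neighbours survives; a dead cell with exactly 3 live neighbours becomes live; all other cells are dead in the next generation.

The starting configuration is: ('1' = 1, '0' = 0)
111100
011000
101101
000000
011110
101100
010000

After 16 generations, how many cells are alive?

3

k=0  111100
011000
101101
000000
011110
101100
010000
k=1  100100
000011
101100
100001
010010
100010
000000
k=2  000011
111011
110100
101111
010010
000001
000001
k=3  010100
001000
000000
000000
011000
100011
100001
k=4  111000
001000
000000
000000
110001
000010
010000
k=5  101000
001000
000000
100000
100001
010001
111000
k=6  101100
010000
000000
100001
010001
001001
001001
k=7  101100
011000
100000
100001
010011
011011
101011
k=8  100010
101100
100001
010010
011100
001000
000000
k=9  010101
100110
101111
010111
010100
011100
000000
k=10  101101
000000
000000
010000
010000
010100
110110
k=11  101101
000000
000000
000000
110000
010110
000000
k=12  000000
000000
000000
000000
111000
111000
110001
k=13  100000
000000
000000
010000
101000
000000
001001
k=14  000000
000000
000000
010000
010000
010000
000000
k=15  000000
000000
000000
000000
111000
000000
000000
k=16  000000
000000
000000
010000
010000
010000
000000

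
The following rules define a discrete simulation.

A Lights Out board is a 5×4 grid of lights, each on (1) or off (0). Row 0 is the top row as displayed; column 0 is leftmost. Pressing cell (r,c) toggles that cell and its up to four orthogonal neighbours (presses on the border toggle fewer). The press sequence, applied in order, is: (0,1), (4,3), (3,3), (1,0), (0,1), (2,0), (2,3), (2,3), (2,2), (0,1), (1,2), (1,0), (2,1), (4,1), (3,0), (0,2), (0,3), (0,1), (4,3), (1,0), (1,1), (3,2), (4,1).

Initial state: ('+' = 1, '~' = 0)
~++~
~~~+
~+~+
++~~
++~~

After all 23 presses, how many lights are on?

step 0: ~++~
~~~+
~+~+
++~~
++~~
step 1: +~~~
~+~+
~+~+
++~~
++~~
step 2: +~~~
~+~+
~+~+
++~+
++++
step 3: +~~~
~+~+
~+~~
+++~
+++~
step 4: ~~~~
+~~+
++~~
+++~
+++~
step 5: +++~
++~+
++~~
+++~
+++~
step 6: +++~
~+~+
~~~~
~++~
+++~
step 7: +++~
~+~~
~~++
~+++
+++~
step 8: +++~
~+~+
~~~~
~++~
+++~
step 9: +++~
~+++
~+++
~+~~
+++~
step 10: ~~~~
~~++
~+++
~+~~
+++~
step 11: ~~+~
~+~~
~+~+
~+~~
+++~
step 12: +~+~
+~~~
++~+
~+~~
+++~
step 13: +~+~
++~~
~~++
~~~~
+++~
step 14: +~+~
++~~
~~++
~+~~
~~~~
step 15: +~+~
++~~
+~++
+~~~
+~~~
step 16: ++~+
+++~
+~++
+~~~
+~~~
step 17: +++~
++++
+~++
+~~~
+~~~
step 18: ~~~~
+~++
+~++
+~~~
+~~~
step 19: ~~~~
+~++
+~++
+~~+
+~++
step 20: +~~~
~+++
~~++
+~~+
+~++
step 21: ++~~
+~~+
~+++
+~~+
+~++
step 22: ++~~
+~~+
~+~+
+++~
+~~+
step 23: ++~~
+~~+
~+~+
+~+~
~+++

11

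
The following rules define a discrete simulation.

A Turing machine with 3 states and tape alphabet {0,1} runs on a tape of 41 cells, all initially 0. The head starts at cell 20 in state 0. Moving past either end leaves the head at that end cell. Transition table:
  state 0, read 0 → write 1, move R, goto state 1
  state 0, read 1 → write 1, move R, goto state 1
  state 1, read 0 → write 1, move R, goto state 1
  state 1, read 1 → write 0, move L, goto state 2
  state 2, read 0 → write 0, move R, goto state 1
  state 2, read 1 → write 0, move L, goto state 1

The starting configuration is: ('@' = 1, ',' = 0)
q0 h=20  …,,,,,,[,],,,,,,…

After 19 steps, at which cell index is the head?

step 0: q0 h=20  …,,,,,,[,],,,,,,…
step 1: q1 h=21  …,,,,,@[,],,,,,,…
step 2: q1 h=22  …,,,,@@[,],,,,,,…
step 3: q1 h=23  …,,,@@@[,],,,,,,…
step 4: q1 h=24  …,,@@@@[,],,,,,,…
step 5: q1 h=25  …,@@@@@[,],,,,,,…
step 6: q1 h=26  …@@@@@@[,],,,,,,…
step 7: q1 h=27  …@@@@@@[,],,,,,,…
step 8: q1 h=28  …@@@@@@[,],,,,,,…
step 9: q1 h=29  …@@@@@@[,],,,,,,…
step 10: q1 h=30  …@@@@@@[,],,,,,,…
step 11: q1 h=31  …@@@@@@[,],,,,,,…
step 12: q1 h=32  …@@@@@@[,],,,,,,…
step 13: q1 h=33  …@@@@@@[,],,,,,,…
step 14: q1 h=34  …@@@@@@[,],,,,,,|
step 15: q1 h=35  …@@@@@@[,],,,,,|
step 16: q1 h=36  …@@@@@@[,],,,,|
step 17: q1 h=37  …@@@@@@[,],,,|
step 18: q1 h=38  …@@@@@@[,],,|
step 19: q1 h=39  …@@@@@@[,],|

39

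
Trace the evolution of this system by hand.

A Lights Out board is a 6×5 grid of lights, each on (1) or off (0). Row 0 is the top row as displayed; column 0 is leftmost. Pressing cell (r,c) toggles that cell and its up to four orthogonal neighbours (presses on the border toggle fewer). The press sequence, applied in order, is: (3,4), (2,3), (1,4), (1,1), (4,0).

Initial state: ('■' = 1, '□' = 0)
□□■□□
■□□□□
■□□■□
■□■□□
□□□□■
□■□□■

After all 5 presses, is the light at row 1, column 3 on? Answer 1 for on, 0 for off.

0

gen 0: □□■□□
■□□□□
■□□■□
■□■□□
□□□□■
□■□□■
gen 1: □□■□□
■□□□□
■□□■■
■□■■■
□□□□□
□■□□■
gen 2: □□■□□
■□□■□
■□■□□
■□■□■
□□□□□
□■□□■
gen 3: □□■□■
■□□□■
■□■□■
■□■□■
□□□□□
□■□□■
gen 4: □■■□■
□■■□■
■■■□■
■□■□■
□□□□□
□■□□■
gen 5: □■■□■
□■■□■
■■■□■
□□■□■
■■□□□
■■□□■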